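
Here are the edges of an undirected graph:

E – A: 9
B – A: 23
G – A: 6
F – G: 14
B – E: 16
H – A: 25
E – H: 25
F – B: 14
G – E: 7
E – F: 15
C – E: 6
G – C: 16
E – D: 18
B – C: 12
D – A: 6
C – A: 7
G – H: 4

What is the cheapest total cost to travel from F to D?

26

Settle nodes by increasing distance from F:
F: 0
B: 14  (via F)
G: 14  (via F)
E: 15  (via F)
H: 18  (via G)
A: 20  (via G)
C: 21  (via E)
D: 26  (via A)
Shortest route: F–G–A–D = 26.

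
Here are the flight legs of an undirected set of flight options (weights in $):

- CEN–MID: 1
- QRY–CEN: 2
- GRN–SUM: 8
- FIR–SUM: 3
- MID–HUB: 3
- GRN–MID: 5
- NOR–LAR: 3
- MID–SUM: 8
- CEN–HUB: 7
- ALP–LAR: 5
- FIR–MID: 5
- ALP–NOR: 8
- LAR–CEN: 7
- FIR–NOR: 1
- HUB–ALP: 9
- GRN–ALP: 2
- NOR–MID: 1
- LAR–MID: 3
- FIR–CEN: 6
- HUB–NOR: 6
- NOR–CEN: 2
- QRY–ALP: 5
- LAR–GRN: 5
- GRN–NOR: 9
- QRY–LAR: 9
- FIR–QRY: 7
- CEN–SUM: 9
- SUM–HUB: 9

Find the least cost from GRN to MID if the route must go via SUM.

Shortest GRN→SUM: GRN–SUM = 8
Shortest SUM→MID: SUM–FIR–NOR–MID = 5
Total via SUM: 8 + 5 = $13.

$13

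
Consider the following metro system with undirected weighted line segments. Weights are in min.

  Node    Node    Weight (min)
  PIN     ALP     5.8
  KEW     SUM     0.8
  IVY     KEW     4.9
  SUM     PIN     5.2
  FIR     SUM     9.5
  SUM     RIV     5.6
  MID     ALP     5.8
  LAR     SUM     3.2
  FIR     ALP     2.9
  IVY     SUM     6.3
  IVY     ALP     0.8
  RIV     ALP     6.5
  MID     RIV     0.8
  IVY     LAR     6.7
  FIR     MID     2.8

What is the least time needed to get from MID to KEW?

Shortest distances from MID:
MID: 0
RIV: 0.8  (via MID)
FIR: 2.8  (via MID)
ALP: 5.7  (via FIR)
SUM: 6.4  (via RIV)
IVY: 6.5  (via ALP)
KEW: 7.2  (via SUM)
Shortest route: MID → RIV → SUM → KEW = 7.2 min.

7.2 min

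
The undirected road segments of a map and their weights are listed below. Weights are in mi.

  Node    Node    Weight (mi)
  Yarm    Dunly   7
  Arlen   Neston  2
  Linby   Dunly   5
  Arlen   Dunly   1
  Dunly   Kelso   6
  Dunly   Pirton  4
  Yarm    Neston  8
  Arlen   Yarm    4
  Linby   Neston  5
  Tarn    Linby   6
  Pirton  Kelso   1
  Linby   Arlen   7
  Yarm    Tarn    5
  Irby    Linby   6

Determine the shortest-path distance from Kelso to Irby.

Candidate routes:
Kelso → Pirton → Dunly → Linby → Irby: 1+4+5+6 = 16
Kelso → Dunly → Linby → Irby: 6+5+6 = 17
The minimum is 16 mi via Kelso → Pirton → Dunly → Linby → Irby.

16 mi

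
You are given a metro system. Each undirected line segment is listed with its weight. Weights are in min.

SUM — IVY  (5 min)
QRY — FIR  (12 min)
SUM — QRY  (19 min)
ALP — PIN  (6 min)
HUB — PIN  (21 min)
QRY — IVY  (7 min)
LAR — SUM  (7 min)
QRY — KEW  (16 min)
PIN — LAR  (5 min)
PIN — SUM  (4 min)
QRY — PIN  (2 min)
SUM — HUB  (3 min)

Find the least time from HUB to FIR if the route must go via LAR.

Shortest HUB→LAR: HUB–SUM–LAR = 10
Best LAR to FIR: LAR–PIN–QRY–FIR costing 19
Total via LAR: 10 + 19 = 29 min.

29 min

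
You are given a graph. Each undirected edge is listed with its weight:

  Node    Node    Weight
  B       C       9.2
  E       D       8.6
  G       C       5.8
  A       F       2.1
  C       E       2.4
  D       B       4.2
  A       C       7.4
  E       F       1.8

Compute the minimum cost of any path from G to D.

16.8

Candidate routes:
G → C → B → D: 5.8+9.2+4.2 = 19.2
G → C → A → F → E → D: 5.8+7.4+2.1+1.8+8.6 = 25.7
G → C → E → D: 5.8+2.4+8.6 = 16.8
The minimum is 16.8 via G → C → E → D.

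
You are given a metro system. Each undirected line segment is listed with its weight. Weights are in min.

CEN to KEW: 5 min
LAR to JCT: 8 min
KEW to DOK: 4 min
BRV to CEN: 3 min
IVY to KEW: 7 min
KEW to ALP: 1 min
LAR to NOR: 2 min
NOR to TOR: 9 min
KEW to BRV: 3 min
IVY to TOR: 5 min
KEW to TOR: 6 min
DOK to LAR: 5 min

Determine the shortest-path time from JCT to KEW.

Enumerating some paths:
JCT - LAR - NOR - TOR - IVY - KEW: 8+2+9+5+7 = 31
JCT - LAR - NOR - TOR - KEW: 8+2+9+6 = 25
JCT - LAR - DOK - KEW: 8+5+4 = 17
The minimum is 17 min via JCT - LAR - DOK - KEW.

17 min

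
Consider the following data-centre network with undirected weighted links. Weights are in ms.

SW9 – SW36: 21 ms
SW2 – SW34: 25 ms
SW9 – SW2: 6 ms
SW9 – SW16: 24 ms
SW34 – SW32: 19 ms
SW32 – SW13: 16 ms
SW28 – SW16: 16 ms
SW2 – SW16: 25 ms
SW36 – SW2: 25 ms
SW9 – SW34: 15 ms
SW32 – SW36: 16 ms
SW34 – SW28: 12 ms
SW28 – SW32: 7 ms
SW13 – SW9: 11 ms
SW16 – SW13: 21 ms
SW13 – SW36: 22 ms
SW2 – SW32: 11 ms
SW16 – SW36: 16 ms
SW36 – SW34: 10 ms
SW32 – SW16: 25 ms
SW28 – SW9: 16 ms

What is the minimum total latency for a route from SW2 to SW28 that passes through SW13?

40 ms

Best SW2 to SW13: SW2–SW9–SW13 costing 17
Best SW13 to SW28: SW13–SW32–SW28 costing 23
Total via SW13: 17 + 23 = 40 ms.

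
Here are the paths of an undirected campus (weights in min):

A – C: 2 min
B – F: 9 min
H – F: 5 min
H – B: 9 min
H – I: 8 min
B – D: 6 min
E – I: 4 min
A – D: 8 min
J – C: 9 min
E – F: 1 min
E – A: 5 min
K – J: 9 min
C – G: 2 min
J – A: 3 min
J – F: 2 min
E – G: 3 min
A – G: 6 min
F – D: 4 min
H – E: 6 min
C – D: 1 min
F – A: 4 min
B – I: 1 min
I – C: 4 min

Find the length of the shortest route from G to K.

Running Dijkstra from G:
G: 0
C: 2  (via G)
D: 3  (via C)
E: 3  (via G)
A: 4  (via C)
F: 4  (via E)
I: 6  (via C)
J: 6  (via F)
B: 7  (via I)
H: 9  (via E)
K: 15  (via J)
Shortest route: G–E–F–J–K = 15 min.

15 min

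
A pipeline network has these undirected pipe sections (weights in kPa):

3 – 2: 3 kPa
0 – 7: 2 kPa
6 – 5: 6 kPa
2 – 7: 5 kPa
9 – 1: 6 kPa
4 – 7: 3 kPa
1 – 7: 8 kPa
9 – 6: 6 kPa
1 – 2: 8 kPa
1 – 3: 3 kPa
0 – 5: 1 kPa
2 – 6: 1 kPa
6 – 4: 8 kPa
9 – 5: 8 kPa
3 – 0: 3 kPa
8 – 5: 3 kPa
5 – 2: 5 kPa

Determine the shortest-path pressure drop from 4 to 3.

8 kPa

Enumerating some paths:
4 → 6 → 2 → 3: 8+1+3 = 12
4 → 7 → 2 → 3: 3+5+3 = 11
4 → 7 → 0 → 3: 3+2+3 = 8
Cheapest is 4 → 7 → 0 → 3 at 8 kPa.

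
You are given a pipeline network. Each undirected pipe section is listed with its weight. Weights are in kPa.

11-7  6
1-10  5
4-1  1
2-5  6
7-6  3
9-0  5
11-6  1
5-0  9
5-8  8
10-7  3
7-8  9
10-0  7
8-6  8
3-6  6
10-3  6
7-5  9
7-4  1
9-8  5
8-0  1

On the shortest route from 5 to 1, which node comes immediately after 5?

Enumerating some paths:
5 → 7 → 4 → 1: 9+1+1 = 11
5 → 7 → 10 → 1: 9+3+5 = 17
Cheapest is 5 → 7 → 4 → 1 at 11 kPa.
So from 5 the first move is to 7.

7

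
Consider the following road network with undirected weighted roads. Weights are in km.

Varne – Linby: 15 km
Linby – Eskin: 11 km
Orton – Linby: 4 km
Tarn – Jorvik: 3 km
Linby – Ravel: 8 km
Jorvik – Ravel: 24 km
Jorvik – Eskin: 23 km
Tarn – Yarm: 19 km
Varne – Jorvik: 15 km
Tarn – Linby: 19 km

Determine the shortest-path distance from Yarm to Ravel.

Compare a few routes:
Yarm - Tarn - Jorvik - Varne - Linby - Ravel: 19+3+15+15+8 = 60
Yarm - Tarn - Jorvik - Ravel: 19+3+24 = 46
Cheapest is Yarm - Tarn - Jorvik - Ravel at 46 km.

46 km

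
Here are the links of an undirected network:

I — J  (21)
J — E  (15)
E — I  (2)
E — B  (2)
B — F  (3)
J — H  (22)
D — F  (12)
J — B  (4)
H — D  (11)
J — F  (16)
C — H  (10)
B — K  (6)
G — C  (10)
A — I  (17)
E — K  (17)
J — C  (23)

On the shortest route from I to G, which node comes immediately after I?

E

Enumerating some paths:
I - E - B - F - D - H - C - G: 2+2+3+12+11+10+10 = 50
I - E - J - C - G: 2+15+23+10 = 50
I - E - B - J - H - C - G: 2+2+4+22+10+10 = 50
I - E - B - J - C - G: 2+2+4+23+10 = 41
The minimum is 41 via I - E - B - J - C - G.
So from I the first move is to E.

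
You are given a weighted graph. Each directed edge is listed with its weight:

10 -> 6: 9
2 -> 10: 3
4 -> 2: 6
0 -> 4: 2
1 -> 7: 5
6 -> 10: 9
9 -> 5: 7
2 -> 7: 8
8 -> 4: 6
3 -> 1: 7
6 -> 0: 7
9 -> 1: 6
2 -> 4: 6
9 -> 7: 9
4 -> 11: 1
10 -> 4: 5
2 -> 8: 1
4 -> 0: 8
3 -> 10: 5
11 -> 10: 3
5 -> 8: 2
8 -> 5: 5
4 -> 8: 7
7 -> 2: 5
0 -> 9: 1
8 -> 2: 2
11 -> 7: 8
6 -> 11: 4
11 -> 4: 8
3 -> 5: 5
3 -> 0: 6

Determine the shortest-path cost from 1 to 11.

17

Shortest distances from 1:
1: 0
7: 5  (via 1)
2: 10  (via 7)
8: 11  (via 2)
10: 13  (via 2)
4: 16  (via 2)
5: 16  (via 8)
11: 17  (via 4)
Shortest route: 1 → 7 → 2 → 4 → 11 = 17.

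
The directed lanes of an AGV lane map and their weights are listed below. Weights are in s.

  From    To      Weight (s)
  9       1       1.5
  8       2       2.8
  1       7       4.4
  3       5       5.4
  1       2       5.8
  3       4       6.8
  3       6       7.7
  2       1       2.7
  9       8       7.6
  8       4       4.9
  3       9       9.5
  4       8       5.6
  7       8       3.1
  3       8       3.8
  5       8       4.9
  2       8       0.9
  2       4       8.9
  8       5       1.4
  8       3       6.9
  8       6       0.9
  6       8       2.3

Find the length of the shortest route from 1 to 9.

Settle nodes by increasing distance from 1:
1: 0
7: 4.4  (via 1)
2: 5.8  (via 1)
8: 6.7  (via 2)
6: 7.6  (via 8)
5: 8.1  (via 8)
4: 11.6  (via 8)
3: 13.6  (via 8)
9: 23.1  (via 3)
Shortest route: 1–2–8–3–9 = 23.1 s.

23.1 s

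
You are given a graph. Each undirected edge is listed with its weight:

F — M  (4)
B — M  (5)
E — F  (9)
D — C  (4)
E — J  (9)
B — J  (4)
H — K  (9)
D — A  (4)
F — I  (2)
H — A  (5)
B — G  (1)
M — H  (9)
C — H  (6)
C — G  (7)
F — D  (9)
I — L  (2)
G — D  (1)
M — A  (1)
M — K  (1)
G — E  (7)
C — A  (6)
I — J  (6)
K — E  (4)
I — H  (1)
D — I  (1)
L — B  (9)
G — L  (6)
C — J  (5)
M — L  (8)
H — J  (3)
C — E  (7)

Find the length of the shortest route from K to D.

Candidate routes:
K–M–F–I–D: 1+4+2+1 = 8
K–M–A–D: 1+1+4 = 6
Cheapest is K–M–A–D at 6.

6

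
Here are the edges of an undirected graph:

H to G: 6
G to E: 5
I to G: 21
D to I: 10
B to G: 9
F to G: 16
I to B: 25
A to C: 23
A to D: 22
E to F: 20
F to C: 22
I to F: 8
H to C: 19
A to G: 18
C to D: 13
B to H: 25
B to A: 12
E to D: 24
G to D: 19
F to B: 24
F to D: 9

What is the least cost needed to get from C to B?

34

Shortest distances from C:
C: 0
D: 13  (via C)
H: 19  (via C)
F: 22  (via C)
A: 23  (via C)
I: 23  (via D)
G: 25  (via H)
E: 30  (via G)
B: 34  (via G)
Shortest route: C–H–G–B = 34.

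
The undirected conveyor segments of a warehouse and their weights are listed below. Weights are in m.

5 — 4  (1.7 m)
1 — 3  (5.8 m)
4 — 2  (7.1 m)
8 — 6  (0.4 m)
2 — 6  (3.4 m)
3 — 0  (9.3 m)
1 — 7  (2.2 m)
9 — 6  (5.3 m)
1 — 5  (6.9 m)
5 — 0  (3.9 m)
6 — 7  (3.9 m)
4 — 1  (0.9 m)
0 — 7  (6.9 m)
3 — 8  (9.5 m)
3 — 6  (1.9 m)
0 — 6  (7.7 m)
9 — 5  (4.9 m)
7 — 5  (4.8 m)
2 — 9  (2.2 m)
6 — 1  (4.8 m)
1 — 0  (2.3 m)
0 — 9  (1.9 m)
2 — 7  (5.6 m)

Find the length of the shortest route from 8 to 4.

Enumerating some paths:
8 → 6 → 3 → 1 → 4: 0.4+1.9+5.8+0.9 = 9
8 → 6 → 7 → 1 → 4: 0.4+3.9+2.2+0.9 = 7.4
8 → 6 → 1 → 4: 0.4+4.8+0.9 = 6.1
The minimum is 6.1 m via 8 → 6 → 1 → 4.

6.1 m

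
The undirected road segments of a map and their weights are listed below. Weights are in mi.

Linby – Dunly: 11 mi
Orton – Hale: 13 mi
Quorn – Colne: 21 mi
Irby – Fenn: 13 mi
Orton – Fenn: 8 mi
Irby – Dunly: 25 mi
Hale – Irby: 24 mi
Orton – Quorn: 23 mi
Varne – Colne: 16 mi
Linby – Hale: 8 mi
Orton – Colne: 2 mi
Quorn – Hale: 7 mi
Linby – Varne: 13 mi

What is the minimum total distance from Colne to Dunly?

Enumerating some paths:
Colne → Varne → Linby → Dunly: 16+13+11 = 40
Colne → Orton → Hale → Linby → Dunly: 2+13+8+11 = 34
The minimum is 34 mi via Colne → Orton → Hale → Linby → Dunly.

34 mi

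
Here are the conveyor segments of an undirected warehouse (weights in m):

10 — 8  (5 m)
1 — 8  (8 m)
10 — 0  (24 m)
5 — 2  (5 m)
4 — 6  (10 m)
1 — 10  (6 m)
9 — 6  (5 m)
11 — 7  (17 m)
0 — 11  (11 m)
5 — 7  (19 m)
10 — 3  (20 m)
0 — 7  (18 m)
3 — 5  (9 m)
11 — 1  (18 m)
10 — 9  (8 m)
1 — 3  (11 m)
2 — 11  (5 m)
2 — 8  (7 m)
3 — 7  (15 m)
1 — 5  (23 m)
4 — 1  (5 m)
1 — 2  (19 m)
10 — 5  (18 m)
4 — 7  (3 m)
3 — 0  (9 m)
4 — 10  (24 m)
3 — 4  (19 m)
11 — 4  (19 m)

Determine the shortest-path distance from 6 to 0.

Settle nodes by increasing distance from 6:
6: 0
9: 5  (via 6)
4: 10  (via 6)
7: 13  (via 4)
10: 13  (via 9)
1: 15  (via 4)
8: 18  (via 10)
2: 25  (via 8)
3: 26  (via 1)
11: 29  (via 4)
5: 30  (via 2)
0: 31  (via 7)
Shortest route: 6 → 4 → 7 → 0 = 31 m.

31 m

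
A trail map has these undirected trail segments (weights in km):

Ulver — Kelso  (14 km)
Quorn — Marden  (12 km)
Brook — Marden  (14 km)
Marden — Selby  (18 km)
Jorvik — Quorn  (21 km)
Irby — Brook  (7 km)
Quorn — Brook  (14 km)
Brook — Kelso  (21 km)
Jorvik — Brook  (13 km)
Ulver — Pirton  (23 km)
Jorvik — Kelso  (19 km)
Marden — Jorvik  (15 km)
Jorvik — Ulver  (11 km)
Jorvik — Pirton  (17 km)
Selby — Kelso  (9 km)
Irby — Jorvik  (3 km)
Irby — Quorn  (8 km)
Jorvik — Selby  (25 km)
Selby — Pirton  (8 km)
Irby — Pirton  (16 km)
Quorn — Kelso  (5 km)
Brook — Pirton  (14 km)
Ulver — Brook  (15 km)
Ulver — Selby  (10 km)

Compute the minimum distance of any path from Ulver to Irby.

14 km

Settle nodes by increasing distance from Ulver:
Ulver: 0
Selby: 10  (via Ulver)
Jorvik: 11  (via Ulver)
Kelso: 14  (via Ulver)
Irby: 14  (via Jorvik)
Shortest route: Ulver–Jorvik–Irby = 14 km.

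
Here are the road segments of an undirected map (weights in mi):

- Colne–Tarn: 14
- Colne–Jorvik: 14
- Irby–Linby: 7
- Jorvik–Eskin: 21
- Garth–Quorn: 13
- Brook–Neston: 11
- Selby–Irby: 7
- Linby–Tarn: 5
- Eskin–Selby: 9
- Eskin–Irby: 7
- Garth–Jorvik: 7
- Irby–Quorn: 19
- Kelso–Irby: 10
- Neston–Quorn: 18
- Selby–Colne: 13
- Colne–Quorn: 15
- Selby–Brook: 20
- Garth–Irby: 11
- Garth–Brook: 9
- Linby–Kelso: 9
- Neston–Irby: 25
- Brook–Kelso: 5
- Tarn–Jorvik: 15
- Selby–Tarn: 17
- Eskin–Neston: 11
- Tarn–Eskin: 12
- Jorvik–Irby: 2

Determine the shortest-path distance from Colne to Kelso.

Compare a few routes:
Colne–Jorvik–Irby–Kelso: 14+2+10 = 26
Colne–Jorvik–Irby–Linby–Kelso: 14+2+7+9 = 32
Colne–Tarn–Linby–Kelso: 14+5+9 = 28
Colne–Selby–Irby–Kelso: 13+7+10 = 30
The minimum is 26 mi via Colne–Jorvik–Irby–Kelso.

26 mi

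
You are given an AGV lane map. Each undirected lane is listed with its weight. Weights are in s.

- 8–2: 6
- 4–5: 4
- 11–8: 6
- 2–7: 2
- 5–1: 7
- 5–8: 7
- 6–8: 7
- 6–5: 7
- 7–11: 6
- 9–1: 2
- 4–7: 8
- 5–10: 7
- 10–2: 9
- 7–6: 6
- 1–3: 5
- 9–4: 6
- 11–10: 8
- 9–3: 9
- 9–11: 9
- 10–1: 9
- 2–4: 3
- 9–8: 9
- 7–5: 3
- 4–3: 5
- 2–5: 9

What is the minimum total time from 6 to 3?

16 s

Candidate routes:
6 → 7 → 4 → 3: 6+8+5 = 19
6 → 7 → 5 → 4 → 3: 6+3+4+5 = 18
6 → 5 → 4 → 3: 7+4+5 = 16
Cheapest is 6 → 5 → 4 → 3 at 16 s.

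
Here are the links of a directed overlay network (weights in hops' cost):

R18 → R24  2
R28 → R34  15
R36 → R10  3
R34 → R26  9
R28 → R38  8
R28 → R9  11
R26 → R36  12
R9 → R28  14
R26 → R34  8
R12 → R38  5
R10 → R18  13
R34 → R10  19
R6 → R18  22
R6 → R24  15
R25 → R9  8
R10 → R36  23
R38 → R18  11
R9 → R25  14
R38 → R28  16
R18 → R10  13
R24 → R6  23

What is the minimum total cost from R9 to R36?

Running Dijkstra from R9:
R9: 0
R25: 14  (via R9)
R28: 14  (via R9)
R38: 22  (via R28)
R34: 29  (via R28)
R18: 33  (via R38)
R24: 35  (via R18)
R26: 38  (via R34)
R10: 46  (via R18)
R36: 50  (via R26)
Shortest route: R9–R28–R34–R26–R36 = 50 hops' cost.

50 hops' cost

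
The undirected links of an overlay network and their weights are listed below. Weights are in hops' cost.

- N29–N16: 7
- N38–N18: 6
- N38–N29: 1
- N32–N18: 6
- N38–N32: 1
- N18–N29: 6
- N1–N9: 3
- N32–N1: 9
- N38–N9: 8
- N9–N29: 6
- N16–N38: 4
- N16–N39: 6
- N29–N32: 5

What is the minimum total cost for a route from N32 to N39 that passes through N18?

Shortest N32→N18: N32 → N18 = 6
Best N18 to N39: N18 → N38 → N16 → N39 costing 16
Total via N18: 6 + 16 = 22 hops' cost.

22 hops' cost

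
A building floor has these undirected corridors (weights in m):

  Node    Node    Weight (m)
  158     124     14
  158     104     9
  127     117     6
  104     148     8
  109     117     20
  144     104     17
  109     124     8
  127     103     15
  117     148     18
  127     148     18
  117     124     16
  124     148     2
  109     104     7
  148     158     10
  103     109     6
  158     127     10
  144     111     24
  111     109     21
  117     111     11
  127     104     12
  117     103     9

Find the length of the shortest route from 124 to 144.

27 m

Enumerating some paths:
124–148–104–144: 2+8+17 = 27
124–109–104–144: 8+7+17 = 32
124–148–158–104–144: 2+10+9+17 = 38
Cheapest is 124–148–104–144 at 27 m.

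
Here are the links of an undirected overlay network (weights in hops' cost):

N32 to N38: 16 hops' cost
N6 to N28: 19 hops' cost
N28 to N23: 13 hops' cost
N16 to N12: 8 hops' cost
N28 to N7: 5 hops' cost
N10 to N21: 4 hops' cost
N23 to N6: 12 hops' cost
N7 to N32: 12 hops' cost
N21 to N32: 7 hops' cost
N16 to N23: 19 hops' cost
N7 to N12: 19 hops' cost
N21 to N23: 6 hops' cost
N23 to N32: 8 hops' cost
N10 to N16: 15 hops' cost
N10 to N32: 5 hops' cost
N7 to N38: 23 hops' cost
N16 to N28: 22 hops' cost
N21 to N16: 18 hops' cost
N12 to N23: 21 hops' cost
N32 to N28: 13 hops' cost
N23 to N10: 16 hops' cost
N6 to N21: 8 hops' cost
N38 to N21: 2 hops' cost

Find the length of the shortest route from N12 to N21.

Settle nodes by increasing distance from N12:
N12: 0
N16: 8  (via N12)
N7: 19  (via N12)
N23: 21  (via N12)
N10: 23  (via N16)
N28: 24  (via N7)
N21: 26  (via N16)
Shortest route: N12–N16–N21 = 26 hops' cost.

26 hops' cost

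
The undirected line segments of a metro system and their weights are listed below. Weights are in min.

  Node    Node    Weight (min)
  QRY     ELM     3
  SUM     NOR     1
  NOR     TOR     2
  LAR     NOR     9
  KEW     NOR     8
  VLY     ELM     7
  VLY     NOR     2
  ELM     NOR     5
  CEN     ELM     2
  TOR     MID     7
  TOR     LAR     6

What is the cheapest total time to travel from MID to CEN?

Shortest distances from MID:
MID: 0
TOR: 7  (via MID)
NOR: 9  (via TOR)
SUM: 10  (via NOR)
VLY: 11  (via NOR)
LAR: 13  (via TOR)
ELM: 14  (via NOR)
CEN: 16  (via ELM)
Shortest route: MID → TOR → NOR → ELM → CEN = 16 min.

16 min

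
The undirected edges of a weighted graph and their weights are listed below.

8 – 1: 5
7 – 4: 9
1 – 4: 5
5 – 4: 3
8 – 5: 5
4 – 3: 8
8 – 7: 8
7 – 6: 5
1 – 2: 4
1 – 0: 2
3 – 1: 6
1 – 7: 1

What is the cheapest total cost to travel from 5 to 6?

Running Dijkstra from 5:
5: 0
4: 3  (via 5)
8: 5  (via 5)
1: 8  (via 4)
7: 9  (via 1)
0: 10  (via 1)
3: 11  (via 4)
2: 12  (via 1)
6: 14  (via 7)
Shortest route: 5 → 4 → 1 → 7 → 6 = 14.

14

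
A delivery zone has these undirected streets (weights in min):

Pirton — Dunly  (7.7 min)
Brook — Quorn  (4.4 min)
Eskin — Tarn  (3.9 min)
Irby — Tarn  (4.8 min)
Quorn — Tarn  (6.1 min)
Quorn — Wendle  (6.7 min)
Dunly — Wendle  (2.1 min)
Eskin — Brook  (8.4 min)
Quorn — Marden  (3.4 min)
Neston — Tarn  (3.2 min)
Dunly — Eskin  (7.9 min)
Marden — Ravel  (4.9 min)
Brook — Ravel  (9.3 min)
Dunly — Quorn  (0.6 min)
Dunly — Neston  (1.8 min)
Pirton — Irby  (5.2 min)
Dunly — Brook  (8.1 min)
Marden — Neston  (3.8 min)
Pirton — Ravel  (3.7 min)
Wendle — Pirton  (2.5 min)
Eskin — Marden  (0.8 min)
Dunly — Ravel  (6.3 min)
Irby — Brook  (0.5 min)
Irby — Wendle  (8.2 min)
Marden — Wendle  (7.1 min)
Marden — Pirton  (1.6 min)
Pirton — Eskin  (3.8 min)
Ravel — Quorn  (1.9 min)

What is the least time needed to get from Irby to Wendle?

7.6 min

Compare a few routes:
Irby - Pirton - Wendle: 5.2+2.5 = 7.7
Irby - Brook - Quorn - Dunly - Wendle: 0.5+4.4+0.6+2.1 = 7.6
Irby - Wendle: 8.2 = 8.2
Irby - Brook - Dunly - Wendle: 0.5+8.1+2.1 = 10.7
Cheapest is Irby - Brook - Quorn - Dunly - Wendle at 7.6 min.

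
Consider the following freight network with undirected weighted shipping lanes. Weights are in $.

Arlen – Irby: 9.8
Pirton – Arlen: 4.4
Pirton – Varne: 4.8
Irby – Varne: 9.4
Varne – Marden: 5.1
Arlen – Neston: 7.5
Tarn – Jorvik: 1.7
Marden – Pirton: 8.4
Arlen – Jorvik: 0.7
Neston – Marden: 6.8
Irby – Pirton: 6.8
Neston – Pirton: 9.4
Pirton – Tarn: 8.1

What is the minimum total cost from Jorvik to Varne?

$9.9

Running Dijkstra from Jorvik:
Jorvik: 0
Arlen: 0.7  (via Jorvik)
Tarn: 1.7  (via Jorvik)
Pirton: 5.1  (via Arlen)
Neston: 8.2  (via Arlen)
Varne: 9.9  (via Pirton)
Shortest route: Jorvik–Arlen–Pirton–Varne = $9.9.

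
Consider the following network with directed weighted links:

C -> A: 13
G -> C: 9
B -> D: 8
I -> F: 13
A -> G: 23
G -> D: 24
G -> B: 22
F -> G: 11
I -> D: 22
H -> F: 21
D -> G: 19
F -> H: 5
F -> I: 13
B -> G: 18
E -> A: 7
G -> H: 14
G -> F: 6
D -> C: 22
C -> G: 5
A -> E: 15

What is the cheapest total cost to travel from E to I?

49

Settle nodes by increasing distance from E:
E: 0
A: 7  (via E)
G: 30  (via A)
F: 36  (via G)
C: 39  (via G)
H: 41  (via F)
I: 49  (via F)
Shortest route: E → A → G → F → I = 49.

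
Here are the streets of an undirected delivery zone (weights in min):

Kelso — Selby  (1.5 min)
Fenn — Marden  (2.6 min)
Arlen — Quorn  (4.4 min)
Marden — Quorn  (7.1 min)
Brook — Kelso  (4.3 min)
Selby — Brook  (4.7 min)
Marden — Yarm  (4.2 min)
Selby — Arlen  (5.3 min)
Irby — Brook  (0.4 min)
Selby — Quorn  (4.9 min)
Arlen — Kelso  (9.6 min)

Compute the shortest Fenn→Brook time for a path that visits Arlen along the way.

24.1 min

Best Fenn to Arlen: Fenn → Marden → Quorn → Arlen costing 14.1
Best Arlen to Brook: Arlen → Selby → Brook costing 10
Total via Arlen: 14.1 + 10 = 24.1 min.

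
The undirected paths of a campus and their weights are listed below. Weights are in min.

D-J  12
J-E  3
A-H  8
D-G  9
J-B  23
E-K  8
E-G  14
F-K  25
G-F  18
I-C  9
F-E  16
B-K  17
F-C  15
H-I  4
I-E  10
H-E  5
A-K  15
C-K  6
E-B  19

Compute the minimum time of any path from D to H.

20 min

Running Dijkstra from D:
D: 0
G: 9  (via D)
J: 12  (via D)
E: 15  (via J)
H: 20  (via E)
Shortest route: D → J → E → H = 20 min.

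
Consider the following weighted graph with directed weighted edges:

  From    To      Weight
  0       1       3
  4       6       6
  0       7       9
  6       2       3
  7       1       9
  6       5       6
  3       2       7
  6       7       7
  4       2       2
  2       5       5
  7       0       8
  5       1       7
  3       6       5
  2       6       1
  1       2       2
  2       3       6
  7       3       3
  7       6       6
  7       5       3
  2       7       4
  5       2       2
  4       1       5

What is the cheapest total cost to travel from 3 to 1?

18

Settle nodes by increasing distance from 3:
3: 0
6: 5  (via 3)
2: 7  (via 3)
5: 11  (via 6)
7: 11  (via 2)
1: 18  (via 5)
Shortest route: 3–6–5–1 = 18.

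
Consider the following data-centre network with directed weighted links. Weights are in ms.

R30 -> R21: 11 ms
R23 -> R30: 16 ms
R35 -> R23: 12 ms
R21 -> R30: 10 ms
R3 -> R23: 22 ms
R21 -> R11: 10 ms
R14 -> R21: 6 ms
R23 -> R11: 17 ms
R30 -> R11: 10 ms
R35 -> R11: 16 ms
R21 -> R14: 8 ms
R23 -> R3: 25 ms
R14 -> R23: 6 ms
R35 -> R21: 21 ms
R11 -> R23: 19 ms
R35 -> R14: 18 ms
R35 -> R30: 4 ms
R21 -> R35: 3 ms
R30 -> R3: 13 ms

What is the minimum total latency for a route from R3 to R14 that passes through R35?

70 ms

Shortest R3→R35: R3 → R23 → R30 → R21 → R35 = 52
Best R35 to R14: R35 → R14 costing 18
Total via R35: 52 + 18 = 70 ms.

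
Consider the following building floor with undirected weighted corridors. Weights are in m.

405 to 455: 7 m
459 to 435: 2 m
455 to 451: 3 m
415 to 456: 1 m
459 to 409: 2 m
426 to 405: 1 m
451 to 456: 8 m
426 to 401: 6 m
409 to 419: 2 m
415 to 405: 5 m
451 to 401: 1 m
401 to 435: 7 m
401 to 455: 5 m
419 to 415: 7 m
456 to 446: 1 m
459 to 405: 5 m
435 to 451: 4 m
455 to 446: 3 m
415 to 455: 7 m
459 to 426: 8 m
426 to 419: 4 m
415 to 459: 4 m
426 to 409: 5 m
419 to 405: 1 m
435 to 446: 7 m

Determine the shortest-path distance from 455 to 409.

Shortest distances from 455:
455: 0
446: 3  (via 455)
451: 3  (via 455)
456: 4  (via 446)
401: 4  (via 451)
415: 5  (via 456)
405: 7  (via 455)
435: 7  (via 451)
426: 8  (via 405)
419: 8  (via 405)
459: 9  (via 415)
409: 10  (via 419)
Shortest route: 455 → 405 → 419 → 409 = 10 m.

10 m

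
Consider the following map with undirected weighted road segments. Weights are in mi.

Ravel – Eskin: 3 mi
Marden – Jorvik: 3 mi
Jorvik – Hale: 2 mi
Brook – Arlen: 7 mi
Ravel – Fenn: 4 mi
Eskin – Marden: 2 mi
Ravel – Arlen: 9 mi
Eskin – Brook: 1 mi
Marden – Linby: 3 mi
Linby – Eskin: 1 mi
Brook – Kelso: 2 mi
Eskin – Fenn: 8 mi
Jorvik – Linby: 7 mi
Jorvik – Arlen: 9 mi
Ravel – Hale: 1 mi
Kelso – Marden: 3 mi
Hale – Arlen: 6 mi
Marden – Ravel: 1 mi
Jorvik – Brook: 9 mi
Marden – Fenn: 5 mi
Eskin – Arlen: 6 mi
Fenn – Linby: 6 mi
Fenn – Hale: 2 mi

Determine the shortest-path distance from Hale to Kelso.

Compare a few routes:
Hale → Ravel → Marden → Kelso: 1+1+3 = 5
Hale → Ravel → Marden → Eskin → Brook → Kelso: 1+1+2+1+2 = 7
Hale → Ravel → Eskin → Brook → Kelso: 1+3+1+2 = 7
Cheapest is Hale → Ravel → Marden → Kelso at 5 mi.

5 mi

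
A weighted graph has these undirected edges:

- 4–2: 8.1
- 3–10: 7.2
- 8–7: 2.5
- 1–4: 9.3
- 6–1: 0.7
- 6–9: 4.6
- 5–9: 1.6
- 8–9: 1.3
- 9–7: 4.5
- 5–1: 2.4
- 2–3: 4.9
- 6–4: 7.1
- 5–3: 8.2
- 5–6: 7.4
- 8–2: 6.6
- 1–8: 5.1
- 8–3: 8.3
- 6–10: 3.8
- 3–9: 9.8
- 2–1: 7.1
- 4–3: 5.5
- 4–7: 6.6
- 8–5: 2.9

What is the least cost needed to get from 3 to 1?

Candidate routes:
3 - 5 - 1: 8.2+2.4 = 10.6
3 - 2 - 1: 4.9+7.1 = 12
3 - 10 - 6 - 1: 7.2+3.8+0.7 = 11.7
3 - 4 - 6 - 1: 5.5+7.1+0.7 = 13.3
Cheapest is 3 - 5 - 1 at 10.6.

10.6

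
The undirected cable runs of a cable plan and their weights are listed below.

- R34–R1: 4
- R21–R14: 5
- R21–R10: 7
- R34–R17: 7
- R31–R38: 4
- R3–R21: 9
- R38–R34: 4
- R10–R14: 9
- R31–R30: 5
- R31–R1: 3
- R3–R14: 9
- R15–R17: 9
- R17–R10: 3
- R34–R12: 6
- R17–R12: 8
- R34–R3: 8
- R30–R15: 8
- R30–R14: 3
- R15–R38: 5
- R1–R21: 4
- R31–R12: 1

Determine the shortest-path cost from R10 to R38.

14

Shortest distances from R10:
R10: 0
R17: 3  (via R10)
R21: 7  (via R10)
R14: 9  (via R10)
R34: 10  (via R17)
R1: 11  (via R21)
R12: 11  (via R17)
R15: 12  (via R17)
R31: 12  (via R12)
R30: 12  (via R14)
R38: 14  (via R34)
Shortest route: R10 → R17 → R34 → R38 = 14.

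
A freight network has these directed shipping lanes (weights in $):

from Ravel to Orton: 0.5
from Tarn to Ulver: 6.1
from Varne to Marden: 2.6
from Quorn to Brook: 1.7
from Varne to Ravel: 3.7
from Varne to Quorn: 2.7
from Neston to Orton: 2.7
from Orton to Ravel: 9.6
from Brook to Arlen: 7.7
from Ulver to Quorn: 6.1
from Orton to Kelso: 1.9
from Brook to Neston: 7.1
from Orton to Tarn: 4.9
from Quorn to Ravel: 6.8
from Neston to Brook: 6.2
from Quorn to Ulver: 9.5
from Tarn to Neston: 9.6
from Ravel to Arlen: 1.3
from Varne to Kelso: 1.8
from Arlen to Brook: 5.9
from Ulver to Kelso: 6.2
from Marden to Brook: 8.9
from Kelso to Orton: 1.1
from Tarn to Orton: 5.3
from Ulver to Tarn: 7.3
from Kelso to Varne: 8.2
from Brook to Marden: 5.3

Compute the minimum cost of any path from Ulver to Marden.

$13.1

Settle nodes by increasing distance from Ulver:
Ulver: 0
Quorn: 6.1  (via Ulver)
Kelso: 6.2  (via Ulver)
Tarn: 7.3  (via Ulver)
Orton: 7.3  (via Kelso)
Brook: 7.8  (via Quorn)
Ravel: 12.9  (via Quorn)
Marden: 13.1  (via Brook)
Shortest route: Ulver → Quorn → Brook → Marden = $13.1.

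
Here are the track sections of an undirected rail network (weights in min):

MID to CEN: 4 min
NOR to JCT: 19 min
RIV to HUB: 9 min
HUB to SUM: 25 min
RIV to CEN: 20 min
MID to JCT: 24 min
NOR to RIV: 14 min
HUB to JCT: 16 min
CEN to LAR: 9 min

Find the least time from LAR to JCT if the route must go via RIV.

Best LAR to RIV: LAR → CEN → RIV costing 29
Shortest RIV→JCT: RIV → HUB → JCT = 25
Total via RIV: 29 + 25 = 54 min.

54 min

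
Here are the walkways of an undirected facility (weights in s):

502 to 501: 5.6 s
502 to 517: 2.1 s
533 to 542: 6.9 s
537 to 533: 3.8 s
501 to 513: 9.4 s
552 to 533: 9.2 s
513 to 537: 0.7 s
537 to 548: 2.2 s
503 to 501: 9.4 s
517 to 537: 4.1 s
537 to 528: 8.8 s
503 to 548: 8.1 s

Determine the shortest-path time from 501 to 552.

Compare a few routes:
501 - 513 - 537 - 533 - 552: 9.4+0.7+3.8+9.2 = 23.1
501 - 502 - 517 - 537 - 533 - 552: 5.6+2.1+4.1+3.8+9.2 = 24.8
The minimum is 23.1 s via 501 - 513 - 537 - 533 - 552.

23.1 s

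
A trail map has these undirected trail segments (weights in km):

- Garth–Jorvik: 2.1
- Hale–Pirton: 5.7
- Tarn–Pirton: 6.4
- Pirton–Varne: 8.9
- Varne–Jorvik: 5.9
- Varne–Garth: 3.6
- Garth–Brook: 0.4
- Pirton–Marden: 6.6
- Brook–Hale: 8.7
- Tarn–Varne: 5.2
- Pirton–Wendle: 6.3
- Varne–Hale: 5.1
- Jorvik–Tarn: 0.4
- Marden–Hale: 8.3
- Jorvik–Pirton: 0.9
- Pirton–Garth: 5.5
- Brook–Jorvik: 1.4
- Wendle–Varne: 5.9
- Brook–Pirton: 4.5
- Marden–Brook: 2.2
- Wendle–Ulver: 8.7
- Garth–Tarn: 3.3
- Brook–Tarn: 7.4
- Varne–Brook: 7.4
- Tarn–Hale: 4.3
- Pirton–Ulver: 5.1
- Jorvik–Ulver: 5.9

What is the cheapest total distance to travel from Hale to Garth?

Running Dijkstra from Hale:
Hale: 0
Tarn: 4.3  (via Hale)
Jorvik: 4.7  (via Tarn)
Varne: 5.1  (via Hale)
Pirton: 5.6  (via Jorvik)
Brook: 6.1  (via Jorvik)
Garth: 6.5  (via Brook)
Shortest route: Hale → Tarn → Jorvik → Brook → Garth = 6.5 km.

6.5 km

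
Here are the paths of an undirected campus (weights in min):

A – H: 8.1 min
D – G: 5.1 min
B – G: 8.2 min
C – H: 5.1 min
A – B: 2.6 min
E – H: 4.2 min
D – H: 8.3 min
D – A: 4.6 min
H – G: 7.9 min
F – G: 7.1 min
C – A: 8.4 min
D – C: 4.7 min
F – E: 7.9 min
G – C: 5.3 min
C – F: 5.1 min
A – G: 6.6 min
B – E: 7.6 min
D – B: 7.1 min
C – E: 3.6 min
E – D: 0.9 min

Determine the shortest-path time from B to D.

7.1 min

Enumerating some paths:
B–D: 7.1 = 7.1
B–A–D: 2.6+4.6 = 7.2
Cheapest is B–D at 7.1 min.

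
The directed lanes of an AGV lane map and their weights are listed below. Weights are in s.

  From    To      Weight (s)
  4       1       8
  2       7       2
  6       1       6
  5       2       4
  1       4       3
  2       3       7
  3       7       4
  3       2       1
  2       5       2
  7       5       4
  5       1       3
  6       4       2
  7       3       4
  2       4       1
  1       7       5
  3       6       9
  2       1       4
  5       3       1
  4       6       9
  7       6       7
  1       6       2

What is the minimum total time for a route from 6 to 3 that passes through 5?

Shortest 6→5: 6–1–7–5 = 15
Best 5 to 3: 5–3 costing 1
Total via 5: 15 + 1 = 16 s.

16 s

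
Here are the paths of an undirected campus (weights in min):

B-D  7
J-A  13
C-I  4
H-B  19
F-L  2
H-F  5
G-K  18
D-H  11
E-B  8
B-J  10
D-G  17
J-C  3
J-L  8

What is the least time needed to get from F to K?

51 min

Candidate routes:
F → H → D → G → K: 5+11+17+18 = 51
F → L → J → B → D → G → K: 2+8+10+7+17+18 = 62
Cheapest is F → H → D → G → K at 51 min.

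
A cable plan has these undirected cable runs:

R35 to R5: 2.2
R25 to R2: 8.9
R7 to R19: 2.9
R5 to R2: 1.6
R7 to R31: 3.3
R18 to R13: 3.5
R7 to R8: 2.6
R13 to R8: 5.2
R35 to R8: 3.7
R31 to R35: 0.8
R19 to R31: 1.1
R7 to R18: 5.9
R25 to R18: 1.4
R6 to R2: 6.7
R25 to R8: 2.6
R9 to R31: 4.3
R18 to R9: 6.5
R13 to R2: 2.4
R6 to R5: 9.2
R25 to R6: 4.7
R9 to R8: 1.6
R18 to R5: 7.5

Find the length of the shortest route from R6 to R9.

8.9

Running Dijkstra from R6:
R6: 0
R25: 4.7  (via R6)
R18: 6.1  (via R25)
R2: 6.7  (via R6)
R8: 7.3  (via R25)
R5: 8.3  (via R2)
R9: 8.9  (via R8)
Shortest route: R6 → R25 → R8 → R9 = 8.9.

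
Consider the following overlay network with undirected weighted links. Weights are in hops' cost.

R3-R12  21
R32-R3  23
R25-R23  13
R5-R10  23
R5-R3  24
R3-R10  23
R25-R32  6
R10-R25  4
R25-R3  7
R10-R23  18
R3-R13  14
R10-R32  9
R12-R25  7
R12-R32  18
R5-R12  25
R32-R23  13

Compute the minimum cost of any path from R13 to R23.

34 hops' cost

Compare a few routes:
R13–R3–R25–R32–R23: 14+7+6+13 = 40
R13–R3–R25–R23: 14+7+13 = 34
The minimum is 34 hops' cost via R13–R3–R25–R23.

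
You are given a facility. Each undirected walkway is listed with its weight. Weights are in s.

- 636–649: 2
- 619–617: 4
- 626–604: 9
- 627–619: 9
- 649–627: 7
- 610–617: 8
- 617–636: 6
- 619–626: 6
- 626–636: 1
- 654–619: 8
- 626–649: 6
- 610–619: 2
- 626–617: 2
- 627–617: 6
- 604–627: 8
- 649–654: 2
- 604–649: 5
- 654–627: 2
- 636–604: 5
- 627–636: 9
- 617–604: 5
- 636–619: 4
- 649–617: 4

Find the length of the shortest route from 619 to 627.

Shortest distances from 619:
619: 0
610: 2  (via 619)
636: 4  (via 619)
617: 4  (via 619)
626: 5  (via 636)
649: 6  (via 636)
654: 8  (via 619)
604: 9  (via 636)
627: 9  (via 619)
Shortest route: 619 → 627 = 9 s.

9 s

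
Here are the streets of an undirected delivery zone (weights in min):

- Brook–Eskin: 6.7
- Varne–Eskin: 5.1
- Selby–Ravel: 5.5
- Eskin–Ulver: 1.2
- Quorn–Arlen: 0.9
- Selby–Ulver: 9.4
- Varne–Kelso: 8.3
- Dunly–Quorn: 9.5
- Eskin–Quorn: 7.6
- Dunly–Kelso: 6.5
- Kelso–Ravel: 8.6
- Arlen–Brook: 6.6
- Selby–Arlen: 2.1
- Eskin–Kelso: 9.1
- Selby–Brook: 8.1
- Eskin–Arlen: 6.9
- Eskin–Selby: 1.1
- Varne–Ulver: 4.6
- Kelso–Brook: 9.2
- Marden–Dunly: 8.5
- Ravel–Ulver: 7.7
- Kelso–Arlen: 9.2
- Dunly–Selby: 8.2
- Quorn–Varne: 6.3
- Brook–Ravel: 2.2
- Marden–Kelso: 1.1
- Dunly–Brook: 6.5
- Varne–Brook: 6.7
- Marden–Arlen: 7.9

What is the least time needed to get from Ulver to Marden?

11.4 min

Shortest distances from Ulver:
Ulver: 0
Eskin: 1.2  (via Ulver)
Selby: 2.3  (via Eskin)
Arlen: 4.4  (via Selby)
Varne: 4.6  (via Ulver)
Quorn: 5.3  (via Arlen)
Ravel: 7.7  (via Ulver)
Brook: 7.9  (via Eskin)
Kelso: 10.3  (via Eskin)
Dunly: 10.5  (via Selby)
Marden: 11.4  (via Kelso)
Shortest route: Ulver–Eskin–Kelso–Marden = 11.4 min.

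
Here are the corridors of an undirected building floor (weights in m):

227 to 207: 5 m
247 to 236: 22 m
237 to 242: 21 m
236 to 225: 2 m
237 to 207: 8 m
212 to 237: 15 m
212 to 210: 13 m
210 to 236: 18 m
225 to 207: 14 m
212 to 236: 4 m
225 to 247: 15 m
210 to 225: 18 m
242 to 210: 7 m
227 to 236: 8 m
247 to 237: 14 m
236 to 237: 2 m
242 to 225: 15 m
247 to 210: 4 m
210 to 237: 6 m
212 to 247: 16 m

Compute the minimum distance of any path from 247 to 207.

Shortest distances from 247:
247: 0
210: 4  (via 247)
237: 10  (via 210)
242: 11  (via 210)
236: 12  (via 237)
225: 14  (via 236)
212: 16  (via 247)
207: 18  (via 237)
Shortest route: 247–210–237–207 = 18 m.

18 m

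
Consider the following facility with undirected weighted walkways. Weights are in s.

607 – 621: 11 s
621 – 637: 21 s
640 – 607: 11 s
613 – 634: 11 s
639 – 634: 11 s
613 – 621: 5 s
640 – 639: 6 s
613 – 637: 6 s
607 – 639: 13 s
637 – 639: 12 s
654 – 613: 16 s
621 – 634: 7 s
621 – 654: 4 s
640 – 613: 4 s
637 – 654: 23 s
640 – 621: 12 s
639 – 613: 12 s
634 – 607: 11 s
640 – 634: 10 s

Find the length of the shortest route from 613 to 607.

15 s

Enumerating some paths:
613 → 640 → 607: 4+11 = 15
613 → 634 → 607: 11+11 = 22
613 → 621 → 607: 5+11 = 16
The minimum is 15 s via 613 → 640 → 607.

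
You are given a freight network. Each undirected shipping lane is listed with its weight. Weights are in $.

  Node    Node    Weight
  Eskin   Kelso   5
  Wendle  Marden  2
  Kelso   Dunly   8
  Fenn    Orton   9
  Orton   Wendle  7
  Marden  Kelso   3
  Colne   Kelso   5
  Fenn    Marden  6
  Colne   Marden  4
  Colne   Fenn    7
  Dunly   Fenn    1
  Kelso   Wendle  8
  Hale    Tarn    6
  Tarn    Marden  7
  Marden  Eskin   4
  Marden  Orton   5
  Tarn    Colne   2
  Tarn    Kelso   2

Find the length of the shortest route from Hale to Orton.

$16

Candidate routes:
Hale - Tarn - Kelso - Marden - Orton: 6+2+3+5 = 16
Hale - Tarn - Colne - Marden - Orton: 6+2+4+5 = 17
The minimum is $16 via Hale - Tarn - Kelso - Marden - Orton.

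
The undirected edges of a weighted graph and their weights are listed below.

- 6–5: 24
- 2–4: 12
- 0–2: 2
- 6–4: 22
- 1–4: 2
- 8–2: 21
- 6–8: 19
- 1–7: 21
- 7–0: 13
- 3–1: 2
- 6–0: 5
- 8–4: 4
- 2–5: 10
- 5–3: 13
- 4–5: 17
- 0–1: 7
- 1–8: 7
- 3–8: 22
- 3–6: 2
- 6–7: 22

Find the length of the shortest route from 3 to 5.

13

Shortest distances from 3:
3: 0
1: 2  (via 3)
6: 2  (via 3)
4: 4  (via 1)
0: 7  (via 6)
8: 8  (via 4)
2: 9  (via 0)
5: 13  (via 3)
Shortest route: 3–5 = 13.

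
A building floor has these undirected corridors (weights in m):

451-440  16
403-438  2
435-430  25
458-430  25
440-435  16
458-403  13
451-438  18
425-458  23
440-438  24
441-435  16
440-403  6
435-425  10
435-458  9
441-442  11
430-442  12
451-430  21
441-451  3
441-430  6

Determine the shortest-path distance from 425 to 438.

34 m

Running Dijkstra from 425:
425: 0
435: 10  (via 425)
458: 19  (via 435)
440: 26  (via 435)
441: 26  (via 435)
451: 29  (via 441)
430: 32  (via 441)
403: 32  (via 458)
438: 34  (via 403)
Shortest route: 425–435–458–403–438 = 34 m.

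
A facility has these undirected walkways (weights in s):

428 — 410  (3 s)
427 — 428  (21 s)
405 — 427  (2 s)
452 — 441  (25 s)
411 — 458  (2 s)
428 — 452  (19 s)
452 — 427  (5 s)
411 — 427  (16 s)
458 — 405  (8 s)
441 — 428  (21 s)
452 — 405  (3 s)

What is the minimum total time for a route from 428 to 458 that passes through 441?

Best 428 to 441: 428–441 costing 21
Best 441 to 458: 441–452–405–458 costing 36
Total via 441: 21 + 36 = 57 s.

57 s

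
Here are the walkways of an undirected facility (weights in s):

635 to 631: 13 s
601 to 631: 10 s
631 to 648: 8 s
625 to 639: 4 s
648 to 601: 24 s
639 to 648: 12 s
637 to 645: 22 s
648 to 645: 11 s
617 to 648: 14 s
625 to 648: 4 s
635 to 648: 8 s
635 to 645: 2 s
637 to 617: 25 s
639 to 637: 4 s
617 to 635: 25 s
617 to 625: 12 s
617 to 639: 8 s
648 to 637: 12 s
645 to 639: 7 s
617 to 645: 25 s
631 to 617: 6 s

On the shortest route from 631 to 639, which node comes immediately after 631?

Enumerating some paths:
631 - 617 - 639: 6+8 = 14
631 - 648 - 625 - 639: 8+4+4 = 16
631 - 648 - 639: 8+12 = 20
The minimum is 14 s via 631 - 617 - 639.
So from 631 the first move is to 617.

617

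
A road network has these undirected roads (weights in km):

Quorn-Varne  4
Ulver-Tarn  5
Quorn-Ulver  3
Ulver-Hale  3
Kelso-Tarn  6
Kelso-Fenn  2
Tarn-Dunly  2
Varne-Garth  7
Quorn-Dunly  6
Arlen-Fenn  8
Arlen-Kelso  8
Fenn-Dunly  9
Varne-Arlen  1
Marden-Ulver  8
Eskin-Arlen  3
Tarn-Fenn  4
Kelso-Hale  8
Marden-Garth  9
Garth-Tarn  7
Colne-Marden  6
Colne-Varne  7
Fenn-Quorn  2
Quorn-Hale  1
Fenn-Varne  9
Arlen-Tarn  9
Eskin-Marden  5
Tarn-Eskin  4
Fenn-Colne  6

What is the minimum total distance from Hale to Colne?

Settle nodes by increasing distance from Hale:
Hale: 0
Quorn: 1  (via Hale)
Fenn: 3  (via Quorn)
Ulver: 3  (via Hale)
Kelso: 5  (via Fenn)
Varne: 5  (via Quorn)
Arlen: 6  (via Varne)
Tarn: 7  (via Fenn)
Dunly: 7  (via Quorn)
Eskin: 9  (via Arlen)
Colne: 9  (via Fenn)
Shortest route: Hale → Quorn → Fenn → Colne = 9 km.

9 km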